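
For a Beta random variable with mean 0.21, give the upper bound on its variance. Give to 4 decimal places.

0.1659

Var = μ(1−μ)/(α+β+1), which approaches μ(1−μ) as α+β → 0.
So the supremum is μ(1−μ) = 0.21×0.79 = 0.1659.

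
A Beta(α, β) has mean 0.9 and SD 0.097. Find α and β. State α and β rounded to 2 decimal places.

α = 7.71, β = 0.86

Variance = 0.097² = 0.009409. The moment-matching identity α+β = μ(1−μ)/Var − 1 gives
α+β = 0.09/0.009409 − 1 = 8.5653, so α = μ·8.5653 = 7.71 and β = (1−μ)·8.5653 = 0.86.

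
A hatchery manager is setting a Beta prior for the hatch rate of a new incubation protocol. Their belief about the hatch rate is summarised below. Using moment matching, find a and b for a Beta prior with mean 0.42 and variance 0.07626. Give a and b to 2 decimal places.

Let s = a+b. The Beta variance is μ(1−μ)/(s+1).
So s+1 = μ(1−μ)/σ² = (0.42×0.58)/0.07626 = 0.2436/0.07626 = 3.1943, giving s = 2.1943.
Then a = μs = 0.42×2.1943 = 0.92 and b = (1−μ)s = 0.58×2.1943 = 1.27.

a = 0.92, b = 1.27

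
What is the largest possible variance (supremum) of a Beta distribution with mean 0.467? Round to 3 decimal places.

0.249

Var = μ(1−μ)/(α+β+1), which approaches μ(1−μ) as α+β → 0.
So the supremum is μ(1−μ) = 0.467×0.533 = 0.249.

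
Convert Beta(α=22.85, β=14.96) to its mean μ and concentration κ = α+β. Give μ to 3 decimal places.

μ = 0.604, κ = 37.81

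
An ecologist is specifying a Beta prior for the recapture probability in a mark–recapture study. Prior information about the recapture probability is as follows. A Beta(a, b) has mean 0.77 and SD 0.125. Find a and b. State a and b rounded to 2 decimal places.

a = 7.96, b = 2.38

First σ² = 0.015625. Setting a = μn, b = (1−μ)n with n = a+b,
μ(1−μ)/(n+1) = 0.015625 ⇒ n+1 = 0.1771/0.015625 = 11.3344 ⇒ n = 10.3344.
Hence a = 0.77×10.3344 = 7.96, b = 0.23×10.3344 = 2.38.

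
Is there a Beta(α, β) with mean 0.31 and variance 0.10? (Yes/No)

Yes

For any Beta, Var(X) < E[X]·(1−E[X]).
Here μ(1−μ) = 0.31×0.69 = 0.2139, and 0.10 < 0.2139.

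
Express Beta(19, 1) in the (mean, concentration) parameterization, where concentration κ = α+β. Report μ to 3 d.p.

μ = 0.950, κ = 20

κ = α+β = 19+1 = 20; μ = α/κ = 19/20 = 0.950.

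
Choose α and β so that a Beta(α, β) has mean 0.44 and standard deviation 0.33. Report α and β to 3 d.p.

Variance = 0.33² = 0.1089. The moment-matching identity α+β = μ(1−μ)/Var − 1 gives
α+β = 0.2464/0.1089 − 1 = 1.2626, so α = μ·1.2626 = 0.556 and β = (1−μ)·1.2626 = 0.707.

α = 0.556, β = 0.707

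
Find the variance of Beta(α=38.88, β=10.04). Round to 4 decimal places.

α+β = 48.92 and αβ = 390.3552, so Var = αβ/[(α+β)²(α+β+1)] = 390.3552/119466.866688 = 0.0033.

0.0033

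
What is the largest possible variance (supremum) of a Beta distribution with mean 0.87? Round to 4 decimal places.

For fixed mean μ the Beta variance is μ(1−μ)/(α+β+1), increasing as α+β decreases.
Its least upper bound (not attained) is μ(1−μ) = 0.87·0.13 = 0.1131.

0.1131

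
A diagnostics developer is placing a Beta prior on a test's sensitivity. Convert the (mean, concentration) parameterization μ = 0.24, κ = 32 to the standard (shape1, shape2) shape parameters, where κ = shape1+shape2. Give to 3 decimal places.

shape1 = 7.680, shape2 = 24.320

Split κ in proportion μ : (1−μ): shape1 = 0.24·32 = 7.680, shape2 = 32 − 7.680 = 24.320.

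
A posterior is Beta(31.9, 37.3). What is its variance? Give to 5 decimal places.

0.00354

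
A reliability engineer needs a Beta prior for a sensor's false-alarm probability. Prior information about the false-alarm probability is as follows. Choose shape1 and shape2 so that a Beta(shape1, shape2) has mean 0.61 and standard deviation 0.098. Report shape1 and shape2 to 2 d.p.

shape1 = 14.50, shape2 = 9.27

Variance = 0.098² = 0.009604. The moment-matching identity shape1+shape2 = μ(1−μ)/Var − 1 gives
shape1+shape2 = 0.2379/0.009604 − 1 = 23.7709, so shape1 = μ·23.7709 = 14.50 and shape2 = (1−μ)·23.7709 = 9.27.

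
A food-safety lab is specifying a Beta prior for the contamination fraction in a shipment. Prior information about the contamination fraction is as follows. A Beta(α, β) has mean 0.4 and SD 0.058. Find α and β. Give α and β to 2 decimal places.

Variance = 0.058² = 0.003364. The moment-matching identity α+β = μ(1−μ)/Var − 1 gives
α+β = 0.24/0.003364 − 1 = 70.3436, so α = μ·70.3436 = 28.14 and β = (1−μ)·70.3436 = 42.21.

α = 28.14, β = 42.21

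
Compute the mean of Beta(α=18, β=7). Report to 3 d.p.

E[X] = α/(α+β) = 18/25 = 0.720.

0.720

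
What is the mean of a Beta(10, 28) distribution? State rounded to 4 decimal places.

E[X] = α/(α+β) = 10/38 = 0.2632.

0.2632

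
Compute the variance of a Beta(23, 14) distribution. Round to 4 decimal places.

0.0062

α+β = 37 and αβ = 322, so Var = αβ/[(α+β)²(α+β+1)] = 322/52022 = 0.0062.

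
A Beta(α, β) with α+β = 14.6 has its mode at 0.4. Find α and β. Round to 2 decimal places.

α = 6.04, β = 8.56

Mode = (α−1)/(κ−2) with κ = α+β, so α−1 = 0.4·12.6 = 5.04.
α = 6.04; β = κ − α = 8.56.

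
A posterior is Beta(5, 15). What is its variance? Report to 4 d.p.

0.0089

α+β = 20 and αβ = 75, so Var = αβ/[(α+β)²(α+β+1)] = 75/8400 = 0.0089.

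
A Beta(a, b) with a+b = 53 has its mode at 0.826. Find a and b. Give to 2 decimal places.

a = 43.13, b = 9.87

Since the density peak of Beta(a,b) is at (a−1)/(a+b−2),
a = 1 + 0.826(53−2) = 43.13 and b = 53 − 43.13 = 9.87.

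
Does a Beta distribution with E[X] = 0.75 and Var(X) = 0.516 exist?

A Beta with mean μ has variance μ(1−μ)/(α+β+1) < μ(1−μ).
Here μ(1−μ) = 0.75×0.25 = 0.1875, and 0.516 ≥ 0.1875.

No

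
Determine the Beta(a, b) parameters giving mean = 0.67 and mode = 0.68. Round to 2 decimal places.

a = 24.12, b = 11.88

With s = a+b: μ = a/s and mode = (a−1)/(s−2). Eliminating a = μs,
μs − 1 = m(s−2) ⇒ s(μ−m) = 1−2m ⇒ s = -0.36/-0.01 = 36.0000.
So a = μs = 24.12, b = (1−μ)s = 11.88.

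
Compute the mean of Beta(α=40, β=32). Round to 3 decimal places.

0.556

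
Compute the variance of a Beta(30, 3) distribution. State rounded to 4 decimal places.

0.0024

Var = αβ/[(α+β)²(α+β+1)] = (30×3)/(33²×34) = 90/37026 = 0.0024.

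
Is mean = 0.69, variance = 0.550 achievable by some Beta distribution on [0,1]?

No

For any Beta, Var(X) < E[X]·(1−E[X]).
Here μ(1−μ) = 0.69×0.31 = 0.2139, and 0.550 ≥ 0.2139.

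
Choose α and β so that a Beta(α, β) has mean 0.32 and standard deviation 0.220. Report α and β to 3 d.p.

α = 1.119, β = 2.377

σ² = 0.220² = 0.048400.
With s = α+β, Var = μ(1−μ)/(s+1), so s+1 = (0.32×0.68)/0.048400 = 4.4959 and s = 3.4959.
α = μs = 1.119, β = (1−μ)s = 2.377.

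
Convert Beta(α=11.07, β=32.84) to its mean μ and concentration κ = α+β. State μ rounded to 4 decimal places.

μ = 0.2521, κ = 43.91

κ = α+β = 11.07+32.84 = 43.91; μ = α/κ = 11.07/43.91 = 0.2521.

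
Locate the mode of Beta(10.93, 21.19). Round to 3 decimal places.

With α,β > 1, mode = (α−1)/(α+β−2) = 9.93/30.12 = 0.330.

0.330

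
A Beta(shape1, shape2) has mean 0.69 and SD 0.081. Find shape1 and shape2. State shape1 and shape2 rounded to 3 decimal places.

Variance = 0.081² = 0.006561. The moment-matching identity shape1+shape2 = μ(1−μ)/Var − 1 gives
shape1+shape2 = 0.2139/0.006561 − 1 = 31.6017, so shape1 = μ·31.6017 = 21.805 and shape2 = (1−μ)·31.6017 = 9.797.

shape1 = 21.805, shape2 = 9.797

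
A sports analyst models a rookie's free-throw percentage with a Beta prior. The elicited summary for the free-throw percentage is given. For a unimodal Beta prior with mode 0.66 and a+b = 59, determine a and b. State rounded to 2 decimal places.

a = 38.62, b = 20.38

Mode = (a−1)/(κ−2) with κ = a+b, so a−1 = 0.66·57 = 37.62.
a = 38.62; b = κ − a = 20.38.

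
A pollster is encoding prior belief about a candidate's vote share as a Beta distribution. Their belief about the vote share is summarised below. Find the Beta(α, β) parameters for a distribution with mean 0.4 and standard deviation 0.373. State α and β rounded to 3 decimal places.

α = 0.290, β = 0.435

Variance = 0.373² = 0.139129. The moment-matching identity α+β = μ(1−μ)/Var − 1 gives
α+β = 0.24/0.139129 − 1 = 0.7250, so α = μ·0.7250 = 0.290 and β = (1−μ)·0.7250 = 0.435.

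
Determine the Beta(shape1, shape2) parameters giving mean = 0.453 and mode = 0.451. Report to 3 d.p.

With s = shape1+shape2: μ = shape1/s and mode = (shape1−1)/(s−2). Eliminating shape1 = μs,
μs − 1 = m(s−2) ⇒ s(μ−m) = 1−2m ⇒ s = 0.098/0.002 = 49.0000.
So shape1 = μs = 22.197, shape2 = (1−μ)s = 26.803.

shape1 = 22.197, shape2 = 26.803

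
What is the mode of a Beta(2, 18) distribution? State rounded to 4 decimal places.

The density x^(α−1)(1−x)^(β−1) is maximised at (α−1)/(α+β−2) = 1/18 = 0.0556.

0.0556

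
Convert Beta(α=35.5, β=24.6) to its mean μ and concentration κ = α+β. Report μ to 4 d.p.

μ = 0.5907, κ = 60.1

κ = α+β = 35.5+24.6 = 60.1; μ = α/κ = 35.5/60.1 = 0.5907.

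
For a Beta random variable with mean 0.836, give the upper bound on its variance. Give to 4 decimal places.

For fixed mean μ the Beta variance is μ(1−μ)/(α+β+1), increasing as α+β decreases.
Its least upper bound (not attained) is μ(1−μ) = 0.836·0.164 = 0.1371.

0.1371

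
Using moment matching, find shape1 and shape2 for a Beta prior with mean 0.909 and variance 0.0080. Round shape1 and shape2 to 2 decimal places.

shape1 = 8.49, shape2 = 0.85

Let s = shape1+shape2. The Beta variance is μ(1−μ)/(s+1).
So s+1 = μ(1−μ)/σ² = (0.909×0.091)/0.0080 = 0.082719/0.0080 = 10.3399, giving s = 9.3399.
Then shape1 = μs = 0.909×9.3399 = 8.49 and shape2 = (1−μ)s = 0.091×9.3399 = 0.85.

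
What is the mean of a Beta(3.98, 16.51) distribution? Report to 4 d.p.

0.1942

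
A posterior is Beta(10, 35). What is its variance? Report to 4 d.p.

μ = 10/45 = 0.222222; Var = μ(1−μ)/(α+β+1) = 0.1728395/46 = 0.0038.

0.0038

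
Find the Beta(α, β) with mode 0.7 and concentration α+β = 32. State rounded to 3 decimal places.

For α,β>1 the mode is (α−1)/(α+β−2), so α = mode·(κ−2)+1 = 0.7×30+1 = 22.000.
And β = (1−mode)·(κ−2)+1 = 0.3×30+1 = 10.000.

α = 22.000, β = 10.000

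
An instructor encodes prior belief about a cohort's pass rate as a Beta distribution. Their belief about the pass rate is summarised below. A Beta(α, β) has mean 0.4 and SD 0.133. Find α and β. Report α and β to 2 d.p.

σ² = 0.133² = 0.017689.
With s = α+β, Var = μ(1−μ)/(s+1), so s+1 = (0.4×0.6)/0.017689 = 13.5678 and s = 12.5678.
α = μs = 5.03, β = (1−μ)s = 7.54.

α = 5.03, β = 7.54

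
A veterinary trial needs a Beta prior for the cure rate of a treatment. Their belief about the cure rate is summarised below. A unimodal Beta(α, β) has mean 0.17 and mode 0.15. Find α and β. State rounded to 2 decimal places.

α = 5.95, β = 29.05

Let s = α+β. Mean gives α = μs = 0.17s; mode gives (α−1)/(s−2) = 0.15.
Substituting: 0.17s − 1 = 0.15(s−2) = 0.15s − 0.30, so 0.02s = 0.70 and s = 35.0000.
Then α = 0.17×35.0000 = 5.95 and β = s−α = 29.05.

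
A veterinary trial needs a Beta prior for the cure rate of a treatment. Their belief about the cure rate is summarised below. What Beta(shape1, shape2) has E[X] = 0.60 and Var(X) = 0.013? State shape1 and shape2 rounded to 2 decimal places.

shape1 = 10.48, shape2 = 6.98

By moment matching, shape1+shape2 = μ(1−μ)/σ² − 1 = (0.60·0.40)/0.013 − 1 = 18.4615 − 1 = 17.4615.
Since shape1/(shape1+shape2) = μ, shape1 = 0.60·17.4615 = 10.48 and shape2 = 0.40·17.4615 = 6.98.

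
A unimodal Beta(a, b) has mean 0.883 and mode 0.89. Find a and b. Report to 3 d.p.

a = 98.391, b = 13.037

With s = a+b: μ = a/s and mode = (a−1)/(s−2). Eliminating a = μs,
μs − 1 = m(s−2) ⇒ s(μ−m) = 1−2m ⇒ s = -0.78/-0.007 = 111.4286.
So a = μs = 98.391, b = (1−μ)s = 13.037.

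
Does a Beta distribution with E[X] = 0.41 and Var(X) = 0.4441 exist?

No

The Beta variance bound is σ² < μ(1−μ).
Here μ(1−μ) = 0.41×0.59 = 0.2419, and 0.4441 ≥ 0.2419.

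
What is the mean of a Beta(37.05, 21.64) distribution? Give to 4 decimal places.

The Beta mean is α/(α+β) = 37.05/(37.05+21.64) = 0.6313.

0.6313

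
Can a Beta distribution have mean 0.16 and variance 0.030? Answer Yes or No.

The Beta variance bound is σ² < μ(1−μ).
Here μ(1−μ) = 0.16×0.84 = 0.1344, and 0.030 < 0.1344.

Yes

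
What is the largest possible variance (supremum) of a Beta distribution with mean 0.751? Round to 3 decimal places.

Var = μ(1−μ)/(α+β+1), which approaches μ(1−μ) as α+β → 0.
So the supremum is μ(1−μ) = 0.751×0.249 = 0.187.

0.187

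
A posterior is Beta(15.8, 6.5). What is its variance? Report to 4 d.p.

α+β = 22.3 and αβ = 102.70, so Var = αβ/[(α+β)²(α+β+1)] = 102.70/11586.857 = 0.0089.

0.0089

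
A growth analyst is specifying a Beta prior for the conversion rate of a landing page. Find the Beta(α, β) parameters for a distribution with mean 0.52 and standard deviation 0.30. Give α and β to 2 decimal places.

α = 0.92, β = 0.85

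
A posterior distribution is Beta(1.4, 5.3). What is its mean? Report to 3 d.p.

0.209

E[X] = α/(α+β) = 1.4/6.7 = 0.209.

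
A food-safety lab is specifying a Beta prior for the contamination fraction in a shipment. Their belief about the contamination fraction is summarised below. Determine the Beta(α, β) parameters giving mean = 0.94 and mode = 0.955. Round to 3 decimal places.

Let s = α+β. Mean gives α = μs = 0.94s; mode gives (α−1)/(s−2) = 0.955.
Substituting: 0.94s − 1 = 0.955(s−2) = 0.955s − 1.910, so -0.015s = -0.910 and s = 60.6667.
Then α = 0.94×60.6667 = 57.027 and β = s−α = 3.640.

α = 57.027, β = 3.640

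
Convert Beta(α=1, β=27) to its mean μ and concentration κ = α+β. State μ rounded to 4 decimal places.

κ = α+β = 1+27 = 28; μ = α/κ = 1/28 = 0.0357.

μ = 0.0357, κ = 28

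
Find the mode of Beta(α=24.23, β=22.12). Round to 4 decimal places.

The density x^(α−1)(1−x)^(β−1) is maximised at (α−1)/(α+β−2) = 23.23/44.35 = 0.5238.

0.5238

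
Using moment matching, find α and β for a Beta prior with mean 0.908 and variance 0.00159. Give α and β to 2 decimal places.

α = 46.80, β = 4.74

By moment matching, α+β = μ(1−μ)/σ² − 1 = (0.908·0.092)/0.00159 − 1 = 52.5384 − 1 = 51.5384.
Since α/(α+β) = μ, α = 0.908·51.5384 = 46.80 and β = 0.092·51.5384 = 4.74.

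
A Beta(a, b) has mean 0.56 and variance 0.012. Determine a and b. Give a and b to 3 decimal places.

a = 10.939, b = 8.595

Write ν = a+b; then a = μν and Var = μ(1−μ)/(ν+1).
ν = μ(1−μ)/Var − 1 = 0.2464/0.012 − 1 = 19.5333.
a = 0.56·19.5333 = 10.939, b = 0.44·19.5333 = 8.595.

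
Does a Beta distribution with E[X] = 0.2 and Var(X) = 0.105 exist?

Yes

For any Beta, Var(X) < E[X]·(1−E[X]).
Here μ(1−μ) = 0.2×0.8 = 0.16, and 0.105 < 0.16.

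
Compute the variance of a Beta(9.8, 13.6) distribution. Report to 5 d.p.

0.00998

α+β = 23.4 and αβ = 133.28, so Var = αβ/[(α+β)²(α+β+1)] = 133.28/13360.464 = 0.00998.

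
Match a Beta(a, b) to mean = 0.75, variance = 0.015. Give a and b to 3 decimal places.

a = 8.625, b = 2.875

Write ν = a+b; then a = μν and Var = μ(1−μ)/(ν+1).
ν = μ(1−μ)/Var − 1 = 0.1875/0.015 − 1 = 11.5000.
a = 0.75·11.5000 = 8.625, b = 0.25·11.5000 = 2.875.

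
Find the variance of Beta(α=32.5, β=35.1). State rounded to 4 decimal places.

μ = 32.5/67.6 = 0.480769; Var = μ(1−μ)/(α+β+1) = 0.2496302/68.6 = 0.0036.

0.0036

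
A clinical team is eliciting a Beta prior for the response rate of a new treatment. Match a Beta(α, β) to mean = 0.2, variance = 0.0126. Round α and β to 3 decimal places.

α = 2.340, β = 9.359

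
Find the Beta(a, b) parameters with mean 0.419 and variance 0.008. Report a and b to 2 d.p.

By moment matching, a+b = μ(1−μ)/σ² − 1 = (0.419·0.581)/0.008 − 1 = 30.4299 − 1 = 29.4299.
Since a/(a+b) = μ, a = 0.419·29.4299 = 12.33 and b = 0.581·29.4299 = 17.10.

a = 12.33, b = 17.10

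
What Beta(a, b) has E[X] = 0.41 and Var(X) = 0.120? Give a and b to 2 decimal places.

a = 0.42, b = 0.60

Let s = a+b. The Beta variance is μ(1−μ)/(s+1).
So s+1 = μ(1−μ)/σ² = (0.41×0.59)/0.120 = 0.2419/0.120 = 2.0158, giving s = 1.0158.
Then a = μs = 0.41×1.0158 = 0.42 and b = (1−μ)s = 0.59×1.0158 = 0.60.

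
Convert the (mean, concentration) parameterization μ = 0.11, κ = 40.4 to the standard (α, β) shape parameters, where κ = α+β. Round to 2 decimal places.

α = 4.44, β = 35.96

Split κ in proportion μ : (1−μ): α = 0.11·40.4 = 4.44, β = 40.4 − 4.44 = 35.96.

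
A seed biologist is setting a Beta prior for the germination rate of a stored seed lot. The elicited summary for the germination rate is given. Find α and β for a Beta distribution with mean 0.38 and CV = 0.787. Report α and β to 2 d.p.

σ = CV·μ = 0.787×0.38 = 0.29906, so σ² = 0.089437.
s+1 = μ(1−μ)/σ² = 0.2356/0.089437 = 2.6343, so s = α+β = 1.6343.
α = μs = 0.62, β = (1−μ)s = 1.01.

α = 0.62, β = 1.01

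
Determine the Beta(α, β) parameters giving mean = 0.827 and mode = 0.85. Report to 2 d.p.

α = 25.17, β = 5.27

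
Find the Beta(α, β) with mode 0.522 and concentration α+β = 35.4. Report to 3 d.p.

α = 18.435, β = 16.965

Mode = (α−1)/(κ−2) with κ = α+β, so α−1 = 0.522·33.4 = 17.435.
α = 18.435; β = κ − α = 16.965.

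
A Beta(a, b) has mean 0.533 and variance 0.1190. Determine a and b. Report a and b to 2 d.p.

By moment matching, a+b = μ(1−μ)/σ² − 1 = (0.533·0.467)/0.1190 − 1 = 2.0917 − 1 = 1.0917.
Since a/(a+b) = μ, a = 0.533·1.0917 = 0.58 and b = 0.467·1.0917 = 0.51.

a = 0.58, b = 0.51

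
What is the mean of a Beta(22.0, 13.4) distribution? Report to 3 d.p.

0.621

The Beta mean is α/(α+β) = 22.0/(22.0+13.4) = 0.621.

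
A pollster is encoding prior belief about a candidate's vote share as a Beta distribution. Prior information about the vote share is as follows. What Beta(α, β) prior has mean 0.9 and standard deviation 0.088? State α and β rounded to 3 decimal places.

α = 9.560, β = 1.062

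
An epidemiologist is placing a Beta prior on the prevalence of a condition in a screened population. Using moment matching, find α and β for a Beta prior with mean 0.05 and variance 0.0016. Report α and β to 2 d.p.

α = 1.43, β = 27.25

By moment matching, α+β = μ(1−μ)/σ² − 1 = (0.05·0.95)/0.0016 − 1 = 29.6875 − 1 = 28.6875.
Since α/(α+β) = μ, α = 0.05·28.6875 = 1.43 and β = 0.95·28.6875 = 27.25.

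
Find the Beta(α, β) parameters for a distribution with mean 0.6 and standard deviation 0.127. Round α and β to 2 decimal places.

First σ² = 0.016129. Setting α = μn, β = (1−μ)n with n = α+β,
μ(1−μ)/(n+1) = 0.016129 ⇒ n+1 = 0.24/0.016129 = 14.8800 ⇒ n = 13.8800.
Hence α = 0.6×13.8800 = 8.33, β = 0.4×13.8800 = 5.55.

α = 8.33, β = 5.55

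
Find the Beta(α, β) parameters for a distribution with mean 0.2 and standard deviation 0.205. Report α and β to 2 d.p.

σ² = 0.205² = 0.042025.
With s = α+β, Var = μ(1−μ)/(s+1), so s+1 = (0.2×0.8)/0.042025 = 3.8073 and s = 2.8073.
α = μs = 0.56, β = (1−μ)s = 2.25.

α = 0.56, β = 2.25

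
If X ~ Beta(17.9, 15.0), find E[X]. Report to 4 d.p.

0.5441

E[X] = α/(α+β) = 17.9/32.9 = 0.5441.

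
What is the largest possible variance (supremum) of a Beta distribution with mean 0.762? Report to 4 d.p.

0.1814

For fixed mean μ the Beta variance is μ(1−μ)/(α+β+1), increasing as α+β decreases.
Its least upper bound (not attained) is μ(1−μ) = 0.762·0.238 = 0.1814.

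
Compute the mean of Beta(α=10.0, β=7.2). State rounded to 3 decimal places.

0.581

The Beta mean is α/(α+β) = 10.0/(10.0+7.2) = 0.581.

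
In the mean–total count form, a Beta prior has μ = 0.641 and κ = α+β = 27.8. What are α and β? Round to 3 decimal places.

α = 17.820, β = 9.980

α = μκ = 0.641×27.8 = 17.820 and β = (1−μ)κ = 0.359×27.8 = 9.980.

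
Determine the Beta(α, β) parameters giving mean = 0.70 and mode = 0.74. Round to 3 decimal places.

α = 8.400, β = 3.600

Let s = α+β. Mean gives α = μs = 0.70s; mode gives (α−1)/(s−2) = 0.74.
Substituting: 0.70s − 1 = 0.74(s−2) = 0.74s − 1.48, so -0.04s = -0.48 and s = 12.0000.
Then α = 0.70×12.0000 = 8.400 and β = s−α = 3.600.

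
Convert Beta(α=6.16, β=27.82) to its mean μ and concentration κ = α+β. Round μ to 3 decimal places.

κ = α+β = 6.16+27.82 = 33.98; μ = α/κ = 6.16/33.98 = 0.181.

μ = 0.181, κ = 33.98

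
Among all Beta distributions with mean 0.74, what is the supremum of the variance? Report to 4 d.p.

For fixed mean μ the Beta variance is μ(1−μ)/(α+β+1), increasing as α+β decreases.
Its least upper bound (not attained) is μ(1−μ) = 0.74·0.26 = 0.1924.

0.1924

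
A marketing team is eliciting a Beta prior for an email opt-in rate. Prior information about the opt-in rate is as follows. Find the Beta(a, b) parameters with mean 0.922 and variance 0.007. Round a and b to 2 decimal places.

a = 8.55, b = 0.72

Write ν = a+b; then a = μν and Var = μ(1−μ)/(ν+1).
ν = μ(1−μ)/Var − 1 = 0.071916/0.007 − 1 = 9.2737.
a = 0.922·9.2737 = 8.55, b = 0.078·9.2737 = 0.72.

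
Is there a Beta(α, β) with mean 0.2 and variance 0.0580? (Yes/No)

Yes

The Beta variance bound is σ² < μ(1−μ).
Here μ(1−μ) = 0.2×0.8 = 0.16, and 0.0580 < 0.16.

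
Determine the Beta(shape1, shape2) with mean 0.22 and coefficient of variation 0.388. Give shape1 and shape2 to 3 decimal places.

shape1 = 4.961, shape2 = 17.590

σ = CV·μ = 0.388×0.22 = 0.08536, so σ² = 0.007286.
s+1 = μ(1−μ)/σ² = 0.1716/0.007286 = 23.5510, so s = shape1+shape2 = 22.5510.
shape1 = μs = 4.961, shape2 = (1−μ)s = 17.590.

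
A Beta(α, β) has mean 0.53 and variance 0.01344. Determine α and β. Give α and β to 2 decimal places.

Let s = α+β. The Beta variance is μ(1−μ)/(s+1).
So s+1 = μ(1−μ)/σ² = (0.53×0.47)/0.01344 = 0.2491/0.01344 = 18.5342, giving s = 17.5342.
Then α = μs = 0.53×17.5342 = 9.29 and β = (1−μ)s = 0.47×17.5342 = 8.24.

α = 9.29, β = 8.24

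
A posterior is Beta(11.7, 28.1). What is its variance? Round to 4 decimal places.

0.0051

Var = αβ/[(α+β)²(α+β+1)] = (11.7×28.1)/(39.8²×40.8) = 328.77/64628.832 = 0.0051.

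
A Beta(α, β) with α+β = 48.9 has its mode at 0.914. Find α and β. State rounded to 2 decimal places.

α = 43.87, β = 5.03

Since the density peak of Beta(α,β) is at (α−1)/(α+β−2),
α = 1 + 0.914(48.9−2) = 43.87 and β = 48.9 − 43.87 = 5.03.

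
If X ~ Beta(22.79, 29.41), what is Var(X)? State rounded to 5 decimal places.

α+β = 52.20 and αβ = 670.2539, so Var = αβ/[(α+β)²(α+β+1)] = 670.2539/144961.488000 = 0.00462.

0.00462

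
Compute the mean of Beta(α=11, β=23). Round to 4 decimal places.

0.3235

E[X] = α/(α+β) = 11/34 = 0.3235.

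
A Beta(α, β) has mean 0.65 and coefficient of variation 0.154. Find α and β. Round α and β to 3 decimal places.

α = 14.108, β = 7.597

σ = CV·μ = 0.154×0.65 = 0.10010, so σ² = 0.010020.
s+1 = μ(1−μ)/σ² = 0.2275/0.010020 = 22.7046, so s = α+β = 21.7046.
α = μs = 14.108, β = (1−μ)s = 7.597.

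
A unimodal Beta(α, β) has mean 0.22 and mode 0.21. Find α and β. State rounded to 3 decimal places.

With s = α+β: μ = α/s and mode = (α−1)/(s−2). Eliminating α = μs,
μs − 1 = m(s−2) ⇒ s(μ−m) = 1−2m ⇒ s = 0.58/0.01 = 58.0000.
So α = μs = 12.760, β = (1−μ)s = 45.240.

α = 12.760, β = 45.240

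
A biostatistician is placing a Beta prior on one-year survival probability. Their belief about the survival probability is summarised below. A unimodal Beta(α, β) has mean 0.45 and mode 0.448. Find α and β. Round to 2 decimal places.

α = 23.40, β = 28.60

With s = α+β: μ = α/s and mode = (α−1)/(s−2). Eliminating α = μs,
μs − 1 = m(s−2) ⇒ s(μ−m) = 1−2m ⇒ s = 0.104/0.002 = 52.0000.
So α = μs = 23.40, β = (1−μ)s = 28.60.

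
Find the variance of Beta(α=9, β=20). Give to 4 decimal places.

0.0071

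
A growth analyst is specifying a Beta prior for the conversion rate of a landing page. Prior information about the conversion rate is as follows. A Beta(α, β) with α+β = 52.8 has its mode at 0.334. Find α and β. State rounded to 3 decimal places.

α = 17.967, β = 34.833

For α,β>1 the mode is (α−1)/(α+β−2), so α = mode·(κ−2)+1 = 0.334×50.8+1 = 17.967.
And β = (1−mode)·(κ−2)+1 = 0.666×50.8+1 = 34.833.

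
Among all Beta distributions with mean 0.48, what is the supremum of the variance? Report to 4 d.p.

For fixed mean μ the Beta variance is μ(1−μ)/(α+β+1), increasing as α+β decreases.
Its least upper bound (not attained) is μ(1−μ) = 0.48·0.52 = 0.2496.

0.2496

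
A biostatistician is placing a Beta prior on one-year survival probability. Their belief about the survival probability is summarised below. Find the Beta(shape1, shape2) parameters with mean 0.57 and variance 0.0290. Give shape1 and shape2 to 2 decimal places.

shape1 = 4.25, shape2 = 3.20

Write ν = shape1+shape2; then shape1 = μν and Var = μ(1−μ)/(ν+1).
ν = μ(1−μ)/Var − 1 = 0.2451/0.0290 − 1 = 7.4517.
shape1 = 0.57·7.4517 = 4.25, shape2 = 0.43·7.4517 = 3.20.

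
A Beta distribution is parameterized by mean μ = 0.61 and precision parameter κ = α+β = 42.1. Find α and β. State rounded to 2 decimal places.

α = 25.68, β = 16.42

α = μκ = 0.61×42.1 = 25.68 and β = (1−μ)κ = 0.39×42.1 = 16.42.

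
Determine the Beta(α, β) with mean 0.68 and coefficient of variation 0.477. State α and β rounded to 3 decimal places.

Var = (CV·μ)² = (0.477×0.68)² = 0.105209.
α+β = μ(1−μ)/Var − 1 = 0.2176/0.105209 − 1 = 1.0683.
Thus α = 0.68·1.0683 = 0.726 and β = 0.32·1.0683 = 0.342.

α = 0.726, β = 0.342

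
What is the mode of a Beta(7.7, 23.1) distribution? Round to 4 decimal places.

With α,β > 1, mode = (α−1)/(α+β−2) = 6.7/28.8 = 0.2326.

0.2326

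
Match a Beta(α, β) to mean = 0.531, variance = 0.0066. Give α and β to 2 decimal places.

α = 19.51, β = 17.23

Let s = α+β. The Beta variance is μ(1−μ)/(s+1).
So s+1 = μ(1−μ)/σ² = (0.531×0.469)/0.0066 = 0.249039/0.0066 = 37.7332, giving s = 36.7332.
Then α = μs = 0.531×36.7332 = 19.51 and β = (1−μ)s = 0.469×36.7332 = 17.23.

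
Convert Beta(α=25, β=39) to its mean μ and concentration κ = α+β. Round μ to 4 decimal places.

μ = 0.3906, κ = 64

κ = α+β = 25+39 = 64; μ = α/κ = 25/64 = 0.3906.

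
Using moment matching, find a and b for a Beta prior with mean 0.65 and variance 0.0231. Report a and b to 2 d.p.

a = 5.75, b = 3.10

Let s = a+b. The Beta variance is μ(1−μ)/(s+1).
So s+1 = μ(1−μ)/σ² = (0.65×0.35)/0.0231 = 0.2275/0.0231 = 9.8485, giving s = 8.8485.
Then a = μs = 0.65×8.8485 = 5.75 and b = (1−μ)s = 0.35×8.8485 = 3.10.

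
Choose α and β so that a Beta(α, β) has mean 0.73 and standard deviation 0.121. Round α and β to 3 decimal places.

First σ² = 0.014641. Setting α = μn, β = (1−μ)n with n = α+β,
μ(1−μ)/(n+1) = 0.014641 ⇒ n+1 = 0.1971/0.014641 = 13.4622 ⇒ n = 12.4622.
Hence α = 0.73×12.4622 = 9.097, β = 0.27×12.4622 = 3.365.

α = 9.097, β = 3.365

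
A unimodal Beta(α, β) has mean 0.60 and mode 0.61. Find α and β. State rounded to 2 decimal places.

α = 13.20, β = 8.80

Let s = α+β. Mean gives α = μs = 0.60s; mode gives (α−1)/(s−2) = 0.61.
Substituting: 0.60s − 1 = 0.61(s−2) = 0.61s − 1.22, so -0.01s = -0.22 and s = 22.0000.
Then α = 0.60×22.0000 = 13.20 and β = s−α = 8.80.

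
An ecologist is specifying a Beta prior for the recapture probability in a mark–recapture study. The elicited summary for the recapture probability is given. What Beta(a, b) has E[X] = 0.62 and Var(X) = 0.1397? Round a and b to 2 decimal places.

Write ν = a+b; then a = μν and Var = μ(1−μ)/(ν+1).
ν = μ(1−μ)/Var − 1 = 0.2356/0.1397 − 1 = 0.6865.
a = 0.62·0.6865 = 0.43, b = 0.38·0.6865 = 0.26.

a = 0.43, b = 0.26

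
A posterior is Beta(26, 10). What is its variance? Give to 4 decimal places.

Var = αβ/[(α+β)²(α+β+1)] = (26×10)/(36²×37) = 260/47952 = 0.0054.

0.0054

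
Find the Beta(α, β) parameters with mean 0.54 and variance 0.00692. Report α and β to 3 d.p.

α = 18.844, β = 16.052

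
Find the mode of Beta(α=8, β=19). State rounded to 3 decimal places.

0.280

With α,β > 1, mode = (α−1)/(α+β−2) = 7/25 = 0.280.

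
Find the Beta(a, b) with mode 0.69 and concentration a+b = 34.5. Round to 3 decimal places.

For a,b>1 the mode is (a−1)/(a+b−2), so a = mode·(κ−2)+1 = 0.69×32.5+1 = 23.425.
And b = (1−mode)·(κ−2)+1 = 0.31×32.5+1 = 11.075.

a = 23.425, b = 11.075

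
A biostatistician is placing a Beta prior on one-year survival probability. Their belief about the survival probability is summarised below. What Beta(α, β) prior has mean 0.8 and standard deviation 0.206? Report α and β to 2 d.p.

First σ² = 0.042436. Setting α = μn, β = (1−μ)n with n = α+β,
μ(1−μ)/(n+1) = 0.042436 ⇒ n+1 = 0.16/0.042436 = 3.7704 ⇒ n = 2.7704.
Hence α = 0.8×2.7704 = 2.22, β = 0.2×2.7704 = 0.55.

α = 2.22, β = 0.55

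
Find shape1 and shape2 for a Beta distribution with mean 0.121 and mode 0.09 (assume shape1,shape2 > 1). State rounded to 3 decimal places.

With s = shape1+shape2: μ = shape1/s and mode = (shape1−1)/(s−2). Eliminating shape1 = μs,
μs − 1 = m(s−2) ⇒ s(μ−m) = 1−2m ⇒ s = 0.82/0.031 = 26.4516.
So shape1 = μs = 3.201, shape2 = (1−μ)s = 23.251.

shape1 = 3.201, shape2 = 23.251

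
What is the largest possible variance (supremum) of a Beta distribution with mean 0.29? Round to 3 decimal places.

For fixed mean μ the Beta variance is μ(1−μ)/(α+β+1), increasing as α+β decreases.
Its least upper bound (not attained) is μ(1−μ) = 0.29·0.71 = 0.206.

0.206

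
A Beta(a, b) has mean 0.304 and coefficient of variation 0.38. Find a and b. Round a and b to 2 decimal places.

a = 4.52, b = 10.34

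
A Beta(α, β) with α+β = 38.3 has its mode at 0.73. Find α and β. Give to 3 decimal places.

α = 27.499, β = 10.801

Mode = (α−1)/(κ−2) with κ = α+β, so α−1 = 0.73·36.3 = 26.499.
α = 27.499; β = κ − α = 10.801.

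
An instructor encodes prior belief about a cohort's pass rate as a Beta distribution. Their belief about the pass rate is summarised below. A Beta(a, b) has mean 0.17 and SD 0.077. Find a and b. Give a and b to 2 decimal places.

σ² = 0.077² = 0.005929.
With s = a+b, Var = μ(1−μ)/(s+1), so s+1 = (0.17×0.83)/0.005929 = 23.7983 and s = 22.7983.
a = μs = 3.88, b = (1−μ)s = 18.92.

a = 3.88, b = 18.92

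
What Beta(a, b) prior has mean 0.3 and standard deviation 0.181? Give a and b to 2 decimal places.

a = 1.62, b = 3.79

Variance = 0.181² = 0.032761. The moment-matching identity a+b = μ(1−μ)/Var − 1 gives
a+b = 0.21/0.032761 − 1 = 5.4101, so a = μ·5.4101 = 1.62 and b = (1−μ)·5.4101 = 3.79.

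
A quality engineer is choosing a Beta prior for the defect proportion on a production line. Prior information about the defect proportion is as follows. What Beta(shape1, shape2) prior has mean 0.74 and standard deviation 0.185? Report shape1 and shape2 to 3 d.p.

shape1 = 3.420, shape2 = 1.202

σ² = 0.185² = 0.034225.
With s = shape1+shape2, Var = μ(1−μ)/(s+1), so s+1 = (0.74×0.26)/0.034225 = 5.6216 and s = 4.6216.
shape1 = μs = 3.420, shape2 = (1−μ)s = 1.202.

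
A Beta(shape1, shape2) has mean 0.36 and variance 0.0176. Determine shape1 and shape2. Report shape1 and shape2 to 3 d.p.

shape1 = 4.353, shape2 = 7.738

Let s = shape1+shape2. The Beta variance is μ(1−μ)/(s+1).
So s+1 = μ(1−μ)/σ² = (0.36×0.64)/0.0176 = 0.2304/0.0176 = 13.0909, giving s = 12.0909.
Then shape1 = μs = 0.36×12.0909 = 4.353 and shape2 = (1−μ)s = 0.64×12.0909 = 7.738.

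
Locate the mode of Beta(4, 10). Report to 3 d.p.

0.250

The density x^(α−1)(1−x)^(β−1) is maximised at (α−1)/(α+β−2) = 3/12 = 0.250.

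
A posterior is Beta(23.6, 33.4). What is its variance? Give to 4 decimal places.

0.0042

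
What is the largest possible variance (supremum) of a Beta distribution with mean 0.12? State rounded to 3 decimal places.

0.106

Var = μ(1−μ)/(α+β+1), which approaches μ(1−μ) as α+β → 0.
So the supremum is μ(1−μ) = 0.12×0.88 = 0.106.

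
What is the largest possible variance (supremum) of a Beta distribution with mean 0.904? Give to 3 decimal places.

0.087

For fixed mean μ the Beta variance is μ(1−μ)/(α+β+1), increasing as α+β decreases.
Its least upper bound (not attained) is μ(1−μ) = 0.904·0.096 = 0.087.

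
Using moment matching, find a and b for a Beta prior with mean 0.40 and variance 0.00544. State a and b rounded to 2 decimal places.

a = 17.25, b = 25.87

By moment matching, a+b = μ(1−μ)/σ² − 1 = (0.40·0.60)/0.00544 − 1 = 44.1176 − 1 = 43.1176.
Since a/(a+b) = μ, a = 0.40·43.1176 = 17.25 and b = 0.60·43.1176 = 25.87.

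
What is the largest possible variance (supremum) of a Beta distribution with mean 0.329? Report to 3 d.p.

For fixed mean μ the Beta variance is μ(1−μ)/(α+β+1), increasing as α+β decreases.
Its least upper bound (not attained) is μ(1−μ) = 0.329·0.671 = 0.221.

0.221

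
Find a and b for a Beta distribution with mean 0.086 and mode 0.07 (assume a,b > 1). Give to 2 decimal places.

a = 4.62, b = 49.13

With s = a+b: μ = a/s and mode = (a−1)/(s−2). Eliminating a = μs,
μs − 1 = m(s−2) ⇒ s(μ−m) = 1−2m ⇒ s = 0.86/0.016 = 53.7500.
So a = μs = 4.62, b = (1−μ)s = 49.13.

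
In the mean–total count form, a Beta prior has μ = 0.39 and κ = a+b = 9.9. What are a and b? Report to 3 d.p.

a = μκ = 0.39×9.9 = 3.861 and b = (1−μ)κ = 0.61×9.9 = 6.039.

a = 3.861, b = 6.039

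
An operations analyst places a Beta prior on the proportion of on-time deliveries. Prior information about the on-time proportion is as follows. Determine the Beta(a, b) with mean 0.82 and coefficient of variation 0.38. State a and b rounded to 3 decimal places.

a = 0.427, b = 0.094

σ = CV·μ = 0.38×0.82 = 0.31160, so σ² = 0.097095.
s+1 = μ(1−μ)/σ² = 0.1476/0.097095 = 1.5202, so s = a+b = 0.5202.
a = μs = 0.427, b = (1−μ)s = 0.094.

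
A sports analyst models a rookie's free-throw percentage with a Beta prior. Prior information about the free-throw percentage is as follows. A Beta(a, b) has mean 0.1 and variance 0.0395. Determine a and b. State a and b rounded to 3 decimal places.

a = 0.128, b = 1.151

Write ν = a+b; then a = μν and Var = μ(1−μ)/(ν+1).
ν = μ(1−μ)/Var − 1 = 0.09/0.0395 − 1 = 1.2785.
a = 0.1·1.2785 = 0.128, b = 0.9·1.2785 = 1.151.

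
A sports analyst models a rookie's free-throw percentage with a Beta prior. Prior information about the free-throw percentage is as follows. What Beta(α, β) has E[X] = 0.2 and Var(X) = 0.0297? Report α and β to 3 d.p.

By moment matching, α+β = μ(1−μ)/σ² − 1 = (0.2·0.8)/0.0297 − 1 = 5.3872 − 1 = 4.3872.
Since α/(α+β) = μ, α = 0.2·4.3872 = 0.877 and β = 0.8·4.3872 = 3.510.

α = 0.877, β = 3.510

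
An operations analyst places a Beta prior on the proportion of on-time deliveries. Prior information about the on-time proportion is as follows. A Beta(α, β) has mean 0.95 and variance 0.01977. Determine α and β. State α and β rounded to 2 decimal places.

By moment matching, α+β = μ(1−μ)/σ² − 1 = (0.95·0.05)/0.01977 − 1 = 2.4026 − 1 = 1.4026.
Since α/(α+β) = μ, α = 0.95·1.4026 = 1.33 and β = 0.05·1.4026 = 0.07.

α = 1.33, β = 0.07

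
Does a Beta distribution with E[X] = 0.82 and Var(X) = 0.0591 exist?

Yes

A Beta with mean μ has variance μ(1−μ)/(α+β+1) < μ(1−μ).
Here μ(1−μ) = 0.82×0.18 = 0.1476, and 0.0591 < 0.1476.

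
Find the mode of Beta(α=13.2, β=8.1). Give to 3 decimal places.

With α,β > 1, mode = (α−1)/(α+β−2) = 12.2/19.3 = 0.632.

0.632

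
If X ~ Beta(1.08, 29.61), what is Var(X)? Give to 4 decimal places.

α+β = 30.69 and αβ = 31.9788, so Var = αβ/[(α+β)²(α+β+1)] = 31.9788/29848.053609 = 0.0011.

0.0011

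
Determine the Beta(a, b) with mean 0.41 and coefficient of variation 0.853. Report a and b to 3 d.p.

a = 0.401, b = 0.577

σ = CV·μ = 0.853×0.41 = 0.34973, so σ² = 0.122311.
s+1 = μ(1−μ)/σ² = 0.2419/0.122311 = 1.9777, so s = a+b = 0.9777.
a = μs = 0.401, b = (1−μ)s = 0.577.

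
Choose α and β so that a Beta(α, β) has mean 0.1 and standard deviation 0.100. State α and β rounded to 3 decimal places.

α = 0.800, β = 7.200

σ² = 0.100² = 0.010000.
With s = α+β, Var = μ(1−μ)/(s+1), so s+1 = (0.1×0.9)/0.010000 = 9.0000 and s = 8.0000.
α = μs = 0.800, β = (1−μ)s = 7.200.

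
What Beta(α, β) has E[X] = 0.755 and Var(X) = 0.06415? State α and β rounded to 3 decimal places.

α = 1.422, β = 0.461

Write ν = α+β; then α = μν and Var = μ(1−μ)/(ν+1).
ν = μ(1−μ)/Var − 1 = 0.184975/0.06415 − 1 = 1.8835.
α = 0.755·1.8835 = 1.422, β = 0.245·1.8835 = 0.461.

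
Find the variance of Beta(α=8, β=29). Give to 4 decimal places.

0.0045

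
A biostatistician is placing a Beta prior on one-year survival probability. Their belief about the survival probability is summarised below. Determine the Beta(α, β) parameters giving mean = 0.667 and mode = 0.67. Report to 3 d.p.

With s = α+β: μ = α/s and mode = (α−1)/(s−2). Eliminating α = μs,
μs − 1 = m(s−2) ⇒ s(μ−m) = 1−2m ⇒ s = -0.34/-0.003 = 113.3333.
So α = μs = 75.593, β = (1−μ)s = 37.740.

α = 75.593, β = 37.740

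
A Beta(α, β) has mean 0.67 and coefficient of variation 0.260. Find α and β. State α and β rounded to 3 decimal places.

σ = CV·μ = 0.260×0.67 = 0.17420, so σ² = 0.030346.
s+1 = μ(1−μ)/σ² = 0.2211/0.030346 = 7.2861, so s = α+β = 6.2861.
α = μs = 4.212, β = (1−μ)s = 2.074.

α = 4.212, β = 2.074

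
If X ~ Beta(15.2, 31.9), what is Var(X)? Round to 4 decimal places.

μ = 15.2/47.1 = 0.322718; Var = μ(1−μ)/(α+β+1) = 0.2185710/48.1 = 0.0045.

0.0045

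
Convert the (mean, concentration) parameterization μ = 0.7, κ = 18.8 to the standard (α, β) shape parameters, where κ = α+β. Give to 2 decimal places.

α = 13.16, β = 5.64

Split κ in proportion μ : (1−μ): α = 0.7·18.8 = 13.16, β = 18.8 − 13.16 = 5.64.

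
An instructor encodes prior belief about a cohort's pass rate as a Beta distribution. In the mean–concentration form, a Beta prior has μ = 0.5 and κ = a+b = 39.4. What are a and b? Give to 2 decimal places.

a = μκ = 0.5×39.4 = 19.70 and b = (1−μ)κ = 0.5×39.4 = 19.70.

a = 19.70, b = 19.70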